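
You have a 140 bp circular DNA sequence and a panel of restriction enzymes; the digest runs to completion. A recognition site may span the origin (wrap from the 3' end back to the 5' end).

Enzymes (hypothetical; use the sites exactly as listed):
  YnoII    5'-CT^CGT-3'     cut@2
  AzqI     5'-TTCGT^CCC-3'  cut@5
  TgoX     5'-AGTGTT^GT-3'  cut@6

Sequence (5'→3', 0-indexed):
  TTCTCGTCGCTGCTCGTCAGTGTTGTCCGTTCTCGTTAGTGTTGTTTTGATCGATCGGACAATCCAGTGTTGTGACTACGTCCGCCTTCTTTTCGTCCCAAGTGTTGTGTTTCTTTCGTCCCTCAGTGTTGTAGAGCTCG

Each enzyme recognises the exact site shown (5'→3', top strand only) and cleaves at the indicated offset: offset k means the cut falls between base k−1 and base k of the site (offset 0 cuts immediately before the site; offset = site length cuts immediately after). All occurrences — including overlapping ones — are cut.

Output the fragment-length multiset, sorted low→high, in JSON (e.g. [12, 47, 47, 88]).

Scan for sites:
  YnoII CTCGT/2: at [2, 12, 31, 136] ⇒ [4, 14, 33, 138]
  AzqI TTCGTCCC/5: at [91, 114] ⇒ [96, 119]
  TgoX AGTGTTGT/6: at [18, 37, 65, 100, 124] ⇒ [24, 43, 71, 106, 130]

All cut coordinates (distinct, sorted): [4, 14, 24, 33, 43, 71, 96, 106, 119, 130, 138]

Fragments:
  4→14: 10 bp
  14→24: 10 bp
  24→33: 9 bp
  33→43: 10 bp
  43→71: 28 bp
  71→96: 25 bp
  96→106: 10 bp
  106→119: 13 bp
  119→130: 11 bp
  130→138: 8 bp
  138→4 (wrap): 140-138+4 = 6 bp

[6,8,9,10,10,10,10,11,13,25,28]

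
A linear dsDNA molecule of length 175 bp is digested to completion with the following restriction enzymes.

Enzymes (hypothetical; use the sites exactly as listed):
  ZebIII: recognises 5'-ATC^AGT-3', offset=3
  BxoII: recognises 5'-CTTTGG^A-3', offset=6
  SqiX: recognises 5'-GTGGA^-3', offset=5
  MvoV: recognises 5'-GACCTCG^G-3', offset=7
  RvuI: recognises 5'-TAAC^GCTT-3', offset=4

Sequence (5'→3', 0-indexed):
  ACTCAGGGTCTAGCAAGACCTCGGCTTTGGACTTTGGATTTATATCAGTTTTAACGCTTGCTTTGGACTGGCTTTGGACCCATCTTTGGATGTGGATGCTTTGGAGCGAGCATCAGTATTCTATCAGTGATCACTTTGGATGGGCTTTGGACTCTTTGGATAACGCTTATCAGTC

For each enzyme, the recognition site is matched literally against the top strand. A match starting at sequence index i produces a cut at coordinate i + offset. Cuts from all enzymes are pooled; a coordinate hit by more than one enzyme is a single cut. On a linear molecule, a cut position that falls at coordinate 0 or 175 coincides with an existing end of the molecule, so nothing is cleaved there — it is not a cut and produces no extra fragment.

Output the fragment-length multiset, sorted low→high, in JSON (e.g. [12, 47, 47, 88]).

Site scan:
  ZebIII (ATCAGT, off=3): starts [43, 111, 122, 168] → cuts [46, 114, 125, 171]
  BxoII (CTTTGGA, off=6): starts [24, 31, 60, 71, 83, 98, 133, 144, 153] → cuts [30, 37, 66, 77, 89, 104, 139, 150, 159]
  SqiX (GTGGA, off=5): starts [91] → cuts [96]
  MvoV (GACCTCGG, off=7): starts [16] → cuts [23]
  RvuI (TAACGCTT, off=4): starts [51, 160] → cuts [55, 164]

Pooled cuts: [23, 30, 37, 46, 55, 66, 77, 89, 96, 104, 114, 125, 139, 150, 159, 164, 171]

Fragments:
  [0,23): 23 bp
  [23,30): 7 bp
  [30,37): 7 bp
  [37,46): 9 bp
  [46,55): 9 bp
  [55,66): 11 bp
  [66,77): 11 bp
  [77,89): 12 bp
  [89,96): 7 bp
  [96,104): 8 bp
  [104,114): 10 bp
  [114,125): 11 bp
  [125,139): 14 bp
  [139,150): 11 bp
  [150,159): 9 bp
  [159,164): 5 bp
  [164,171): 7 bp
  [171,175): 4 bp

[4,5,7,7,7,7,8,9,9,9,10,11,11,11,11,12,14,23]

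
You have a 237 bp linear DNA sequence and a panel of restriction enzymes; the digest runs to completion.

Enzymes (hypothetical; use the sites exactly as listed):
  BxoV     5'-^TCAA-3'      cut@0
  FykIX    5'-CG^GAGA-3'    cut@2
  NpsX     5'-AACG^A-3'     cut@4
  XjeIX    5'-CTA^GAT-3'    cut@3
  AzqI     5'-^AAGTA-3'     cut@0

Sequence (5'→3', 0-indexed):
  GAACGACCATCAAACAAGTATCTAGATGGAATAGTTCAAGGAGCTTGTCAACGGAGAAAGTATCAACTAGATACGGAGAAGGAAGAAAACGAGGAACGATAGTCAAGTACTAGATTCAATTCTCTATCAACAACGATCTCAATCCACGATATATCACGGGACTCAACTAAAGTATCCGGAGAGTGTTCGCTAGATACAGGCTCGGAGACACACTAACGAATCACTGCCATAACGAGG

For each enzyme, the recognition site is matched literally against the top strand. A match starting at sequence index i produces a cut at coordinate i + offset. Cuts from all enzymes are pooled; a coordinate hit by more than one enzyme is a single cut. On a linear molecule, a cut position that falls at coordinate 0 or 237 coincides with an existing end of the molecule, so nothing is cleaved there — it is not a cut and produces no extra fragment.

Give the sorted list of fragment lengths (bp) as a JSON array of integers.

[2,3,3,3,4,4,4,5,5,6,6,6,7,7,7,8,9,9,9,11,11,12,12,14,14,16,16,24]

Scan for sites:
  BxoV (TCAA, off=0): starts [9, 35, 47, 62, 102, 115, 126, 138, 162] → cuts [9, 35, 47, 62, 102, 115, 126, 138, 162]
  FykIX (CGGAGA, off=2): starts [51, 73, 176, 202] → cuts [53, 75, 178, 204]
  NpsX (AACGA, off=4): starts [1, 87, 94, 131, 214, 230] → cuts [5, 91, 98, 135, 218, 234]
  XjeIX (CTAGAT, off=3): starts [21, 66, 109, 189] → cuts [24, 69, 112, 192]
  AzqI (AAGTA, off=0): starts [15, 57, 104, 169] → cuts [15, 57, 104, 169]

Pooled cuts: [5, 9, 15, 24, 35, 47, 53, 57, 62, 69, 75, 91, 98, 102, 104, 112, 115, 126, 135, 138, 162, 169, 178, 192, 204, 218, 234]

Fragments:
  [0,5): 5 bp
  [5,9): 4 bp
  [9,15): 6 bp
  [15,24): 9 bp
  [24,35): 11 bp
  [35,47): 12 bp
  [47,53): 6 bp
  [53,57): 4 bp
  [57,62): 5 bp
  [62,69): 7 bp
  [69,75): 6 bp
  [75,91): 16 bp
  [91,98): 7 bp
  [98,102): 4 bp
  [102,104): 2 bp
  [104,112): 8 bp
  [112,115): 3 bp
  [115,126): 11 bp
  [126,135): 9 bp
  [135,138): 3 bp
  [138,162): 24 bp
  [162,169): 7 bp
  [169,178): 9 bp
  [178,192): 14 bp
  [192,204): 12 bp
  [204,218): 14 bp
  [218,234): 16 bp
  [234,237): 3 bp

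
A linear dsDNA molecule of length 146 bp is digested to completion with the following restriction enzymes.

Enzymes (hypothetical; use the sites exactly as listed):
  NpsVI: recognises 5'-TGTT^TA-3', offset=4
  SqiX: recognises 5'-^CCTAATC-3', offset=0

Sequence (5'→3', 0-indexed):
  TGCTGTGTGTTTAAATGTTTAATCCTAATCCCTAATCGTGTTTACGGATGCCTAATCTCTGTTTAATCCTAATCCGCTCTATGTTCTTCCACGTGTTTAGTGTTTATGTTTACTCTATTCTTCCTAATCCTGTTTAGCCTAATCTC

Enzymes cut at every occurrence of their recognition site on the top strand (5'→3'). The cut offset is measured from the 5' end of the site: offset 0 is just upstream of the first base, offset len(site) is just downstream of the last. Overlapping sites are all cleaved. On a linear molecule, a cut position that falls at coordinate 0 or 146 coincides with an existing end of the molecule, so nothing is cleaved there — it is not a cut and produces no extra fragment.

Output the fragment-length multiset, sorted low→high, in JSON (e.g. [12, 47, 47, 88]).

[3,4,4,6,7,7,8,8,9,11,12,12,12,13,30]

Scan for sites:
  NpsVI (TGTTTA, off=4): starts [7, 15, 38, 59, 93, 100, 106, 130] → cuts [11, 19, 42, 63, 97, 104, 110, 134]
  SqiX (CCTAATC, off=0): starts [23, 30, 50, 67, 122, 137] → cuts [23, 30, 50, 67, 122, 137]

All cut coordinates (distinct, sorted): [11, 19, 23, 30, 42, 50, 63, 67, 97, 104, 110, 122, 134, 137]

Fragments:
  [0,11): 11 bp
  [11,19): 8 bp
  [19,23): 4 bp
  [23,30): 7 bp
  [30,42): 12 bp
  [42,50): 8 bp
  [50,63): 13 bp
  [63,67): 4 bp
  [67,97): 30 bp
  [97,104): 7 bp
  [104,110): 6 bp
  [110,122): 12 bp
  [122,134): 12 bp
  [134,137): 3 bp
  [137,146): 9 bp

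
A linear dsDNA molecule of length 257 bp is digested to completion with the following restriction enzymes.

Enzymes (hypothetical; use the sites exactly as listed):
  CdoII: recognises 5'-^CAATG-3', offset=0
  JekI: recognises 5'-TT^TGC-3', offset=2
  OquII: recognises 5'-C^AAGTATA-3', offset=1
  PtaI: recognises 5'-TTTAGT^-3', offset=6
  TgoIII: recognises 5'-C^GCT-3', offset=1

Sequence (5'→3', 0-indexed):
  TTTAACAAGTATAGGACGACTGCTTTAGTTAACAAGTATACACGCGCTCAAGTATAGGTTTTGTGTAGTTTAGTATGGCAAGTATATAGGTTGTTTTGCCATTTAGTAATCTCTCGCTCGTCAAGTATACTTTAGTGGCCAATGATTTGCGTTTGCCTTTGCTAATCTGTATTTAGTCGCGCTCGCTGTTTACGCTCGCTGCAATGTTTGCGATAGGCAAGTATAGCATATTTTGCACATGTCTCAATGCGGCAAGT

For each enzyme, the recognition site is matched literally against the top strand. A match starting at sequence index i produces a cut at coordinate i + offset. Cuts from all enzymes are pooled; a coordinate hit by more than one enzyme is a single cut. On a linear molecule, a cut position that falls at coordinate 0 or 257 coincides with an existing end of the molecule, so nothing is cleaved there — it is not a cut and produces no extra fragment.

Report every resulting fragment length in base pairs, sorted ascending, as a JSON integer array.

Per-enzyme occurrences:
  CdoII (CAATG, off=0): starts [139, 201, 244] → cuts [139, 201, 244]
  JekI (TTTGC, off=2): starts [94, 145, 151, 157, 206, 231] → cuts [96, 147, 153, 159, 208, 233]
  OquII (CAAGTATA, off=1): starts [5, 32, 48, 78, 121, 217] → cuts [6, 33, 49, 79, 122, 218]
  PtaI (TTTAGT, off=6): starts [23, 68, 101, 130, 171] → cuts [29, 74, 107, 136, 177]
  TgoIII (CGCT, off=1): starts [44, 114, 179, 183, 192, 196] → cuts [45, 115, 180, 184, 193, 197]

All cut coordinates (distinct, sorted): [6, 29, 33, 45, 49, 74, 79, 96, 107, 115, 122, 136, 139, 147, 153, 159, 177, 180, 184, 193, 197, 201, 208, 218, 233, 244]

Fragments:
  [0,6): 6 bp
  [6,29): 23 bp
  [29,33): 4 bp
  [33,45): 12 bp
  [45,49): 4 bp
  [49,74): 25 bp
  [74,79): 5 bp
  [79,96): 17 bp
  [96,107): 11 bp
  [107,115): 8 bp
  [115,122): 7 bp
  [122,136): 14 bp
  [136,139): 3 bp
  [139,147): 8 bp
  [147,153): 6 bp
  [153,159): 6 bp
  [159,177): 18 bp
  [177,180): 3 bp
  [180,184): 4 bp
  [184,193): 9 bp
  [193,197): 4 bp
  [197,201): 4 bp
  [201,208): 7 bp
  [208,218): 10 bp
  [218,233): 15 bp
  [233,244): 11 bp
  [244,257): 13 bp

[3,3,4,4,4,4,4,5,6,6,6,7,7,8,8,9,10,11,11,12,13,14,15,17,18,23,25]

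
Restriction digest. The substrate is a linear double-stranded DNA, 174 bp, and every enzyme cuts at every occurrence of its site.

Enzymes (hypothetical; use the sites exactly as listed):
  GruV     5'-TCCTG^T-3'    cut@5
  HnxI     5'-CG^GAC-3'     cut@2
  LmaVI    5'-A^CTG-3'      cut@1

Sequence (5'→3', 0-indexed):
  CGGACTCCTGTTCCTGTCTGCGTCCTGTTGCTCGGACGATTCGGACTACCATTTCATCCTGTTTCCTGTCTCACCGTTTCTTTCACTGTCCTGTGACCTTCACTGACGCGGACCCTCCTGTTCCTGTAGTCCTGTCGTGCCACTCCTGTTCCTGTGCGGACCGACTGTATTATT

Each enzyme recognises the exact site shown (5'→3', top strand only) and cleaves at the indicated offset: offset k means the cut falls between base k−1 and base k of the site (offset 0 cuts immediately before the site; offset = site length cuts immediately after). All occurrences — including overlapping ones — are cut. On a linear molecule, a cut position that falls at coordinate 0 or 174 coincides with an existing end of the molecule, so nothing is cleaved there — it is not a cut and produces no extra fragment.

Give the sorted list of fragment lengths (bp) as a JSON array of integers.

Per-enzyme occurrences:
  GruV (TCCTGT, off=5): starts [5, 11, 22, 56, 63, 88, 115, 121, 129, 143, 149] → cuts [10, 16, 27, 61, 68, 93, 120, 126, 134, 148, 154]
  HnxI (CGGAC, off=2): starts [0, 32, 41, 108, 156] → cuts [2, 34, 43, 110, 158]
  LmaVI (ACTG, off=1): starts [84, 101, 163] → cuts [85, 102, 164]

All cut coordinates (distinct, sorted): [2, 10, 16, 27, 34, 43, 61, 68, 85, 93, 102, 110, 120, 126, 134, 148, 154, 158, 164]

Fragments:
  [0,2): 2 bp
  [2,10): 8 bp
  [10,16): 6 bp
  [16,27): 11 bp
  [27,34): 7 bp
  [34,43): 9 bp
  [43,61): 18 bp
  [61,68): 7 bp
  [68,85): 17 bp
  [85,93): 8 bp
  [93,102): 9 bp
  [102,110): 8 bp
  [110,120): 10 bp
  [120,126): 6 bp
  [126,134): 8 bp
  [134,148): 14 bp
  [148,154): 6 bp
  [154,158): 4 bp
  [158,164): 6 bp
  [164,174): 10 bp

[2,4,6,6,6,6,7,7,8,8,8,8,9,9,10,10,11,14,17,18]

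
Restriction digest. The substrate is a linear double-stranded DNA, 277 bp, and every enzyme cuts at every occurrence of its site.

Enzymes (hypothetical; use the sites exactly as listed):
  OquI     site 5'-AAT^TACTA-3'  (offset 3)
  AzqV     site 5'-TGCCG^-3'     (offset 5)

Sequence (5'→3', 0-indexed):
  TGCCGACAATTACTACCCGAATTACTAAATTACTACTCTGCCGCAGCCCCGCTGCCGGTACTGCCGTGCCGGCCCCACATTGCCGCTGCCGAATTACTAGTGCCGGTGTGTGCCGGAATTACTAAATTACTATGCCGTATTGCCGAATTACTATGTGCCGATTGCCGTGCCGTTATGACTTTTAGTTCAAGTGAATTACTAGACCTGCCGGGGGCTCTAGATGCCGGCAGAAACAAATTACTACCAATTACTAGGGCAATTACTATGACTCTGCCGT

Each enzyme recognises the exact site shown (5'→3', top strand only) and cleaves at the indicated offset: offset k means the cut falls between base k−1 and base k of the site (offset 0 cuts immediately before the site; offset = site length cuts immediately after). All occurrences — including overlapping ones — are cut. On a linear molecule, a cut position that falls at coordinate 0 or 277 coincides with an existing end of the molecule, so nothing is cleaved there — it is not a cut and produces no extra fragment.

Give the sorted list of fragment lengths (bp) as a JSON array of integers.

[1,3,3,4,5,5,5,5,6,7,8,8,8,9,10,10,10,11,12,12,12,12,13,14,14,14,16,16,24]

Site scan:
  OquI (AATTACTA, off=3): starts [7, 19, 27, 91, 116, 124, 145, 193, 235, 245, 257] → cuts [10, 22, 30, 94, 119, 127, 148, 196, 238, 248, 260]
  AzqV (TGCCG, off=5): starts [0, 38, 52, 61, 66, 80, 86, 100, 110, 132, 140, 155, 162, 167, 205, 221, 271] → cuts [5, 43, 57, 66, 71, 85, 91, 105, 115, 137, 145, 160, 167, 172, 210, 226, 276]

Pooled cuts: [5, 10, 22, 30, 43, 57, 66, 71, 85, 91, 94, 105, 115, 119, 127, 137, 145, 148, 160, 167, 172, 196, 210, 226, 238, 248, 260, 276]

Fragment lengths:
  [0,5): 5 bp
  [5,10): 5 bp
  [10,22): 12 bp
  [22,30): 8 bp
  [30,43): 13 bp
  [43,57): 14 bp
  [57,66): 9 bp
  [66,71): 5 bp
  [71,85): 14 bp
  [85,91): 6 bp
  [91,94): 3 bp
  [94,105): 11 bp
  [105,115): 10 bp
  [115,119): 4 bp
  [119,127): 8 bp
  [127,137): 10 bp
  [137,145): 8 bp
  [145,148): 3 bp
  [148,160): 12 bp
  [160,167): 7 bp
  [167,172): 5 bp
  [172,196): 24 bp
  [196,210): 14 bp
  [210,226): 16 bp
  [226,238): 12 bp
  [238,248): 10 bp
  [248,260): 12 bp
  [260,276): 16 bp
  [276,277): 1 bp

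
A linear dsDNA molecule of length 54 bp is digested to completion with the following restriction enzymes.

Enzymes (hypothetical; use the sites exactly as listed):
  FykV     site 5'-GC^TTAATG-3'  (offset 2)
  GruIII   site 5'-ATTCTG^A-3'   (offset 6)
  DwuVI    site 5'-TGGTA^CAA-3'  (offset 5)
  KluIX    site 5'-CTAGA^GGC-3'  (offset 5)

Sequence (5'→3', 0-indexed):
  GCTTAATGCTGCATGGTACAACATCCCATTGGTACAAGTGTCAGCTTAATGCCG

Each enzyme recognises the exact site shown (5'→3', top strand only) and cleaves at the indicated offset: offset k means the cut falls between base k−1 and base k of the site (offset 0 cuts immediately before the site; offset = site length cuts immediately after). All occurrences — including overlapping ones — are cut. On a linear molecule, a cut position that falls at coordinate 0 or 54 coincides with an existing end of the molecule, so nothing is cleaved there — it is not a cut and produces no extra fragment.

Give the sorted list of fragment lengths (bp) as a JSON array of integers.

[2,9,11,16,16]

Per-enzyme occurrences:
  FykV (GCTTAATG, off=2): starts [0, 43] → cuts [2, 45]
  GruIII (ATTCTGA, off=6): no sites
  DwuVI (TGGTACAA, off=5): starts [13, 29] → cuts [18, 34]
  KluIX (CTAGAGGC, off=5): no sites

Pooled cuts: [2, 18, 34, 45]

Fragment lengths:
  [0,2): 2 bp
  [2,18): 16 bp
  [18,34): 16 bp
  [34,45): 11 bp
  [45,54): 9 bp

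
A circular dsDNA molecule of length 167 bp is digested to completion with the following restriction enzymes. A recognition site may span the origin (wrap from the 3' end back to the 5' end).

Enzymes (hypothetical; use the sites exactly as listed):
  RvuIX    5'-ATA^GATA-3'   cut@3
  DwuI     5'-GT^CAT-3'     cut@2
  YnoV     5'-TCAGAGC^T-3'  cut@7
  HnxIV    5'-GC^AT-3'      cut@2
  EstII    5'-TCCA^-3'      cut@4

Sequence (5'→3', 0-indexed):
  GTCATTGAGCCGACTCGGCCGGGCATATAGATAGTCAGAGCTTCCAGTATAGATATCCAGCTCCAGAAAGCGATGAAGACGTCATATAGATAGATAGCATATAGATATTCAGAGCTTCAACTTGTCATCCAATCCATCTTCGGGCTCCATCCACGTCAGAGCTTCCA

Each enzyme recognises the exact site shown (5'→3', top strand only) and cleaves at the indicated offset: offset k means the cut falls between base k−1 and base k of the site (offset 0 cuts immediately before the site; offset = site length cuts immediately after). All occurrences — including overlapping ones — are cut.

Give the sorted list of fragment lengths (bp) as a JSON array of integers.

[2,4,4,5,5,5,5,5,5,6,6,6,6,8,9,10,12,12,13,17,22]

Per-enzyme occurrences:
  RvuIX ATAGATA/3: at [26, 48, 85, 89, 100] ⇒ [29, 51, 88, 92, 103]
  DwuI GTCAT/2: at [0, 80, 123] ⇒ [2, 82, 125]
  YnoV TCAGAGCT/7: at [34, 108, 155] ⇒ [41, 115, 162]
  HnxIV GCAT/2: at [22, 96] ⇒ [24, 98]
  EstII TCCA/4: at [42, 55, 61, 127, 132, 145, 149, 163] ⇒ [0, 46, 59, 65, 131, 136, 149, 153]

All cut coordinates (distinct, sorted): [0, 2, 24, 29, 41, 46, 51, 59, 65, 82, 88, 92, 98, 103, 115, 125, 131, 136, 149, 153, 162]

Fragments:
  0→2: 2 bp
  2→24: 22 bp
  24→29: 5 bp
  29→41: 12 bp
  41→46: 5 bp
  46→51: 5 bp
  51→59: 8 bp
  59→65: 6 bp
  65→82: 17 bp
  82→88: 6 bp
  88→92: 4 bp
  92→98: 6 bp
  98→103: 5 bp
  103→115: 12 bp
  115→125: 10 bp
  125→131: 6 bp
  131→136: 5 bp
  136→149: 13 bp
  149→153: 4 bp
  153→162: 9 bp
  162→0 (wrap): 167-162+0 = 5 bp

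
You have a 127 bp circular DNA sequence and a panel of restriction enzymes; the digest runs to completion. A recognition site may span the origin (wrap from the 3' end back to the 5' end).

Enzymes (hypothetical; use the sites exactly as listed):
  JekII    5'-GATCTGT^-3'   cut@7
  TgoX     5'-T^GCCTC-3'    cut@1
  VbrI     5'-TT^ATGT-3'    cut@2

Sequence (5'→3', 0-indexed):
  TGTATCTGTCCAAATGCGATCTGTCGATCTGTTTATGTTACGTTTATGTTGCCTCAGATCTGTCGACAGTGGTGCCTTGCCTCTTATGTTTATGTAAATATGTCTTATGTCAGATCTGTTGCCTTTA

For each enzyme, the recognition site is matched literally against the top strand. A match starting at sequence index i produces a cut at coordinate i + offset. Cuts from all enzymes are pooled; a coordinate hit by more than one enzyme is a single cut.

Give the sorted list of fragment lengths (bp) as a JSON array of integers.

Per-enzyme occurrences:
  JekII (GATCTGT, off=7): starts [17, 25, 56, 112] → cuts [24, 32, 63, 119]
  TgoX (TGCCTC, off=1): starts [49, 77] → cuts [50, 78]
  VbrI (TTATGT, off=2): starts [32, 43, 83, 89, 104, 124] → cuts [34, 45, 85, 91, 106, 126]

Pooled cuts: [24, 32, 34, 45, 50, 63, 78, 85, 91, 106, 119, 126]

Fragments:
  24→32: 8 bp
  32→34: 2 bp
  34→45: 11 bp
  45→50: 5 bp
  50→63: 13 bp
  63→78: 15 bp
  78→85: 7 bp
  85→91: 6 bp
  91→106: 15 bp
  106→119: 13 bp
  119→126: 7 bp
  126→24 (wrap): 127-126+24 = 25 bp

[2,5,6,7,7,8,11,13,13,15,15,25]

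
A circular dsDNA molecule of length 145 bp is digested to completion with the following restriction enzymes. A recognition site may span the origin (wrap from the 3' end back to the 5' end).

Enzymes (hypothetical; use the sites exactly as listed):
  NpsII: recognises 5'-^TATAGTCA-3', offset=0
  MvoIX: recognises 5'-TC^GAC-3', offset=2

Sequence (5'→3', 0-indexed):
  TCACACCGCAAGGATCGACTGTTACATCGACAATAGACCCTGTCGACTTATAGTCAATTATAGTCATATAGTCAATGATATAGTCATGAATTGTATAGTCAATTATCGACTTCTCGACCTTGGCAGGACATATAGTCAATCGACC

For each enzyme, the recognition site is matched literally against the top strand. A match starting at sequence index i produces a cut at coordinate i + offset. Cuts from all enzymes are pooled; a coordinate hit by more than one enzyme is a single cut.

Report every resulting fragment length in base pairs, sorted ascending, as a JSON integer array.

[4,8,8,10,11,12,12,14,15,15,16,20]

Scan for sites:
  NpsII TATAGTCA/0: at [48, 58, 66, 78, 93, 130] ⇒ [48, 58, 66, 78, 93, 130]
  MvoIX TCGAC/2: at [14, 26, 42, 105, 113, 139] ⇒ [16, 28, 44, 107, 115, 141]

All cut coordinates (distinct, sorted): [16, 28, 44, 48, 58, 66, 78, 93, 107, 115, 130, 141]

Fragment lengths:
  16→28: 12 bp
  28→44: 16 bp
  44→48: 4 bp
  48→58: 10 bp
  58→66: 8 bp
  66→78: 12 bp
  78→93: 15 bp
  93→107: 14 bp
  107→115: 8 bp
  115→130: 15 bp
  130→141: 11 bp
  141→16 (wrap): 145-141+16 = 20 bp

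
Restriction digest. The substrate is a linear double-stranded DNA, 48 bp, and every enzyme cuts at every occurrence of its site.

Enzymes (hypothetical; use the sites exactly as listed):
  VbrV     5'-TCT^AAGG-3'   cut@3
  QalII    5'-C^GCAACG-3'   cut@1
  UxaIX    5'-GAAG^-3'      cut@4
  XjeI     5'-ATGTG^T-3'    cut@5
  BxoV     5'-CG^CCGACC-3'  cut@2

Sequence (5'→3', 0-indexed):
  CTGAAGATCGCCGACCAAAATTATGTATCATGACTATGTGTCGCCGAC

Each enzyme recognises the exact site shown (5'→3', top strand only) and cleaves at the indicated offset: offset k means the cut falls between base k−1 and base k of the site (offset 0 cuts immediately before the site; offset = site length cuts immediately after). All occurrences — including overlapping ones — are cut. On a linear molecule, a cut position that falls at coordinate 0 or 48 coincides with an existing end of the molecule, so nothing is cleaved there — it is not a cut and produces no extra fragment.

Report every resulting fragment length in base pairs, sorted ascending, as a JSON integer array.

Scan for sites:
  VbrV (TCTAAGG, off=3): no sites
  QalII (CGCAACG, off=1): no sites
  UxaIX GAAG/4: at [2] ⇒ [6]
  XjeI ATGTGT/5: at [35] ⇒ [40]
  BxoV CGCCGACC/2: at [8] ⇒ [10]

Pooled cuts: [6, 10, 40]

Fragments:
  [0,6): 6 bp
  [6,10): 4 bp
  [10,40): 30 bp
  [40,48): 8 bp

[4,6,8,30]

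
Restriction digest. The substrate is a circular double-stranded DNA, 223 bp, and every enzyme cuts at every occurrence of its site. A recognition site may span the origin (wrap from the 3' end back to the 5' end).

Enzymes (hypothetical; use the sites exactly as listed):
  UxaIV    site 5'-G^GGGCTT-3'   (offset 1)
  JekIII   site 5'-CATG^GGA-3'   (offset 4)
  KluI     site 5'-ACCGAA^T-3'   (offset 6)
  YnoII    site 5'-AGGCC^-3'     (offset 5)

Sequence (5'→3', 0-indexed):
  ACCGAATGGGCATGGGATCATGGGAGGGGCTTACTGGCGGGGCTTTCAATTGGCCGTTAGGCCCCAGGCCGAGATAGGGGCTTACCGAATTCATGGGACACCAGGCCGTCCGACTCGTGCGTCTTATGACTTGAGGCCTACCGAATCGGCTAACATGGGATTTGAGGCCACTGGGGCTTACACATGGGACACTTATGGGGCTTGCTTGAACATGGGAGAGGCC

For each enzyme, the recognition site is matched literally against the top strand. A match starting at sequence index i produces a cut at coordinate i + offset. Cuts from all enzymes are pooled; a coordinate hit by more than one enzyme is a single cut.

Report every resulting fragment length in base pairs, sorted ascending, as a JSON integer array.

[4,4,6,6,7,7,7,8,8,9,11,12,12,12,12,13,13,17,24,31]

Per-enzyme occurrences:
  UxaIV (GGGGCTT, off=1): starts [25, 38, 76, 172, 196] → cuts [26, 39, 77, 173, 197]
  JekIII (CATGGGA, off=4): starts [10, 18, 91, 153, 182, 210] → cuts [14, 22, 95, 157, 186, 214]
  KluI (ACCGAAT, off=6): starts [0, 83, 139] → cuts [6, 89, 145]
  YnoII (AGGCC, off=5): starts [58, 65, 102, 133, 164, 218] → cuts [0, 63, 70, 107, 138, 169]

Pooled cuts: [0, 6, 14, 22, 26, 39, 63, 70, 77, 89, 95, 107, 138, 145, 157, 169, 173, 186, 197, 214]

Fragment lengths:
  0→6: 6 bp
  6→14: 8 bp
  14→22: 8 bp
  22→26: 4 bp
  26→39: 13 bp
  39→63: 24 bp
  63→70: 7 bp
  70→77: 7 bp
  77→89: 12 bp
  89→95: 6 bp
  95→107: 12 bp
  107→138: 31 bp
  138→145: 7 bp
  145→157: 12 bp
  157→169: 12 bp
  169→173: 4 bp
  173→186: 13 bp
  186→197: 11 bp
  197→214: 17 bp
  214→0 (wrap): 223-214+0 = 9 bp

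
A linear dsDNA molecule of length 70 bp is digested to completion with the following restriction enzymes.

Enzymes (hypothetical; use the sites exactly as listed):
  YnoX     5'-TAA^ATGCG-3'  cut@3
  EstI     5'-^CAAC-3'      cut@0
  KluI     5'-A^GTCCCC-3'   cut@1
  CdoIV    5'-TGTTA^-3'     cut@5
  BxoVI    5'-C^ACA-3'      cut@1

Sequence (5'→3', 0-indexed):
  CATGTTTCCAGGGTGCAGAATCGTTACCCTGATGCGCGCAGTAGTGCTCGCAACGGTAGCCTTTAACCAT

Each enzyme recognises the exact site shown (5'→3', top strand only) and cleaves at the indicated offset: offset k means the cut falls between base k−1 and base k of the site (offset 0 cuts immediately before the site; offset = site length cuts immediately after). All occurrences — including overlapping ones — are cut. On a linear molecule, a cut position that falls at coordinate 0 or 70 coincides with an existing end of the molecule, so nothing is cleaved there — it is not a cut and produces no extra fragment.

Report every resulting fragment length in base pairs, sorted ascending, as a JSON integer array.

[20,50]

Per-enzyme occurrences:
  YnoX (TAAATGCG, off=3): no sites
  EstI (CAAC, off=0): starts [50] → cuts [50]
  KluI (AGTCCCC, off=1): no sites
  CdoIV (TGTTA, off=5): no sites
  BxoVI (CACA, off=1): no sites

All cut coordinates (distinct, sorted): [50]

Fragment lengths:
  [0,50): 50 bp
  [50,70): 20 bp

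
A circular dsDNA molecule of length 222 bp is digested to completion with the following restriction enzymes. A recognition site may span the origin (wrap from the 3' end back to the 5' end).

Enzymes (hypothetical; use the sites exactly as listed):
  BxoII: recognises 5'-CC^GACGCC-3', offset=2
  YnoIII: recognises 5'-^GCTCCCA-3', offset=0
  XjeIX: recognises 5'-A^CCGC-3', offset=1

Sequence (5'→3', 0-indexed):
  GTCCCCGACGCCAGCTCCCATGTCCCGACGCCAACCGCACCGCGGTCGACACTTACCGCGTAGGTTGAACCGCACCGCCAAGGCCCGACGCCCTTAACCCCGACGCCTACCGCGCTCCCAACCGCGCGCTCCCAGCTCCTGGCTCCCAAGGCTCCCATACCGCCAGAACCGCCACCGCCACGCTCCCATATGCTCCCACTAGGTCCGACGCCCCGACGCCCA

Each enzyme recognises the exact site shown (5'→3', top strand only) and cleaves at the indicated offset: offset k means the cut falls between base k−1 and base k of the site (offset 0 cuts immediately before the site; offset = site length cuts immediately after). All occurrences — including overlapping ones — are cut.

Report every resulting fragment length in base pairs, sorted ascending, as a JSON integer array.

Per-enzyme occurrences:
  BxoII (CCGACGCC, off=2): starts [4, 24, 84, 99, 204, 212] → cuts [6, 26, 86, 101, 206, 214]
  YnoIII (GCTCCCA, off=0): starts [13, 113, 127, 141, 150, 181, 191] → cuts [13, 113, 127, 141, 150, 181, 191]
  XjeIX (ACCGC, off=1): starts [33, 38, 54, 68, 73, 108, 120, 158, 167, 173] → cuts [34, 39, 55, 69, 74, 109, 121, 159, 168, 174]

All cut coordinates (distinct, sorted): [6, 13, 26, 34, 39, 55, 69, 74, 86, 101, 109, 113, 121, 127, 141, 150, 159, 168, 174, 181, 191, 206, 214]

Fragments:
  6→13: 7 bp
  13→26: 13 bp
  26→34: 8 bp
  34→39: 5 bp
  39→55: 16 bp
  55→69: 14 bp
  69→74: 5 bp
  74→86: 12 bp
  86→101: 15 bp
  101→109: 8 bp
  109→113: 4 bp
  113→121: 8 bp
  121→127: 6 bp
  127→141: 14 bp
  141→150: 9 bp
  150→159: 9 bp
  159→168: 9 bp
  168→174: 6 bp
  174→181: 7 bp
  181→191: 10 bp
  191→206: 15 bp
  206→214: 8 bp
  214→6 (wrap): 222-214+6 = 14 bp

[4,5,5,6,6,7,7,8,8,8,8,9,9,9,10,12,13,14,14,14,15,15,16]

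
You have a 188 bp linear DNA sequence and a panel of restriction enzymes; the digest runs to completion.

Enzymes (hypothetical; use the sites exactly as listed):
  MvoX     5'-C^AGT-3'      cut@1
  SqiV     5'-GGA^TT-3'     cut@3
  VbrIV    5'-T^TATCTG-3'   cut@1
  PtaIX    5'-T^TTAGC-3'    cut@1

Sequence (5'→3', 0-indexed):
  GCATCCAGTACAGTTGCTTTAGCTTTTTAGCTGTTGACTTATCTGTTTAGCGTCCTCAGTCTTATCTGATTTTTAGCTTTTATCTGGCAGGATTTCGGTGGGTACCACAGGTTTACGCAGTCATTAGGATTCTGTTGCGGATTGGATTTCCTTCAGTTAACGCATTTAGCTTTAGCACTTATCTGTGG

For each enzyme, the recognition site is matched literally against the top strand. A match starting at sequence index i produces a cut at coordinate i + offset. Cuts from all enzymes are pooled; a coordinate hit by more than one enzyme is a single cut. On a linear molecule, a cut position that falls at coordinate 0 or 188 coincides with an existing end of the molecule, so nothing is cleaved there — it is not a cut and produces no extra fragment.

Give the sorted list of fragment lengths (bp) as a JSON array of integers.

Site scan:
  MvoX (CAGT, off=1): starts [5, 10, 56, 117, 153] → cuts [6, 11, 57, 118, 154]
  SqiV (GGATT, off=3): starts [89, 126, 138, 143] → cuts [92, 129, 141, 146]
  VbrIV (TTATCTG, off=1): starts [38, 61, 79, 178] → cuts [39, 62, 80, 179]
  PtaIX (TTTAGC, off=1): starts [17, 25, 45, 71, 164, 170] → cuts [18, 26, 46, 72, 165, 171]

Pooled cuts: [6, 11, 18, 26, 39, 46, 57, 62, 72, 80, 92, 118, 129, 141, 146, 154, 165, 171, 179]

Fragment lengths:
  [0,6): 6 bp
  [6,11): 5 bp
  [11,18): 7 bp
  [18,26): 8 bp
  [26,39): 13 bp
  [39,46): 7 bp
  [46,57): 11 bp
  [57,62): 5 bp
  [62,72): 10 bp
  [72,80): 8 bp
  [80,92): 12 bp
  [92,118): 26 bp
  [118,129): 11 bp
  [129,141): 12 bp
  [141,146): 5 bp
  [146,154): 8 bp
  [154,165): 11 bp
  [165,171): 6 bp
  [171,179): 8 bp
  [179,188): 9 bp

[5,5,5,6,6,7,7,8,8,8,8,9,10,11,11,11,12,12,13,26]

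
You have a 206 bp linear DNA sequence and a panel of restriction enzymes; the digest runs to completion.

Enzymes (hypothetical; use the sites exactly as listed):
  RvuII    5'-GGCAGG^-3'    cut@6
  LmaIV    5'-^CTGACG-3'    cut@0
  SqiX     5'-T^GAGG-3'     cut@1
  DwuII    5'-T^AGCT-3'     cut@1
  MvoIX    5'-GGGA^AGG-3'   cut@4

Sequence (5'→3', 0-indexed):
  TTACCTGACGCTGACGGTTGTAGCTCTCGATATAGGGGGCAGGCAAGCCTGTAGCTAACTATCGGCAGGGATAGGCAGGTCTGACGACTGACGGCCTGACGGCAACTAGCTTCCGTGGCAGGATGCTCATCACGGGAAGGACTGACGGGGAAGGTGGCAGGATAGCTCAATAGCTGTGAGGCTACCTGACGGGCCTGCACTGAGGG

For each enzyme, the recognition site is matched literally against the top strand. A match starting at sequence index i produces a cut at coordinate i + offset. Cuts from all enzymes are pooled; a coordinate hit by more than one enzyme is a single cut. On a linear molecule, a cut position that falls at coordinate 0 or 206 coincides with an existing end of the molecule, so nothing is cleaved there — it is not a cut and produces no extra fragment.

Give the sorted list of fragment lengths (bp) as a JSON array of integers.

Site scan:
  RvuII GGCAGG/6: at [37, 63, 73, 116, 155] ⇒ [43, 69, 79, 122, 161]
  LmaIV CTGACG/0: at [4, 10, 80, 87, 95, 141, 185] ⇒ [4, 10, 80, 87, 95, 141, 185]
  SqiX TGAGG/1: at [176, 200] ⇒ [177, 201]
  DwuII TAGCT/1: at [20, 51, 106, 162, 170] ⇒ [21, 52, 107, 163, 171]
  MvoIX GGGAAGG/4: at [133, 147] ⇒ [137, 151]

All cut coordinates (distinct, sorted): [4, 10, 21, 43, 52, 69, 79, 80, 87, 95, 107, 122, 137, 141, 151, 161, 163, 171, 177, 185, 201]

Fragment lengths:
  [0,4): 4 bp
  [4,10): 6 bp
  [10,21): 11 bp
  [21,43): 22 bp
  [43,52): 9 bp
  [52,69): 17 bp
  [69,79): 10 bp
  [79,80): 1 bp
  [80,87): 7 bp
  [87,95): 8 bp
  [95,107): 12 bp
  [107,122): 15 bp
  [122,137): 15 bp
  [137,141): 4 bp
  [141,151): 10 bp
  [151,161): 10 bp
  [161,163): 2 bp
  [163,171): 8 bp
  [171,177): 6 bp
  [177,185): 8 bp
  [185,201): 16 bp
  [201,206): 5 bp

[1,2,4,4,5,6,6,7,8,8,8,9,10,10,10,11,12,15,15,16,17,22]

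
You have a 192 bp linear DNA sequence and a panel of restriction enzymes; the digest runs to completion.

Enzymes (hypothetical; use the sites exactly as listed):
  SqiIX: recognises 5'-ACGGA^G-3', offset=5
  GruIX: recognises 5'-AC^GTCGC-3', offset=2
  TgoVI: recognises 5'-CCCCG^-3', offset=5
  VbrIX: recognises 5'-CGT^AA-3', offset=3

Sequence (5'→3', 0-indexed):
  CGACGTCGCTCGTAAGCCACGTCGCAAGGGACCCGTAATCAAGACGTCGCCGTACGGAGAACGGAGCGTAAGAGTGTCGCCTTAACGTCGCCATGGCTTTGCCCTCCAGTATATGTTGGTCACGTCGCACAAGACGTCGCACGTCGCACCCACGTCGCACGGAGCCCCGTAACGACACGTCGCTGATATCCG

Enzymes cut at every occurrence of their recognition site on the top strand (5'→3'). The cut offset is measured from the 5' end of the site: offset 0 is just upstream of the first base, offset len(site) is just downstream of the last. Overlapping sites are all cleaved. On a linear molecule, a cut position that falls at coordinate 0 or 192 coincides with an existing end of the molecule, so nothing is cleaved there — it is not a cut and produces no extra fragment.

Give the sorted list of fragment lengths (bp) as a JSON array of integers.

[1,4,4,6,7,7,7,8,9,9,10,11,12,13,14,16,17,37]

Scan for sites:
  SqiIX (ACGGAG, off=5): starts [53, 60, 158] → cuts [58, 65, 163]
  GruIX (ACGTCGC, off=2): starts [2, 18, 43, 84, 121, 133, 140, 151, 176] → cuts [4, 20, 45, 86, 123, 135, 142, 153, 178]
  TgoVI (CCCCG, off=5): starts [164] → cuts [169]
  VbrIX (CGTAA, off=3): starts [10, 33, 66, 167] → cuts [13, 36, 69, 170]

All cut coordinates (distinct, sorted): [4, 13, 20, 36, 45, 58, 65, 69, 86, 123, 135, 142, 153, 163, 169, 170, 178]

Fragments:
  [0,4): 4 bp
  [4,13): 9 bp
  [13,20): 7 bp
  [20,36): 16 bp
  [36,45): 9 bp
  [45,58): 13 bp
  [58,65): 7 bp
  [65,69): 4 bp
  [69,86): 17 bp
  [86,123): 37 bp
  [123,135): 12 bp
  [135,142): 7 bp
  [142,153): 11 bp
  [153,163): 10 bp
  [163,169): 6 bp
  [169,170): 1 bp
  [170,178): 8 bp
  [178,192): 14 bp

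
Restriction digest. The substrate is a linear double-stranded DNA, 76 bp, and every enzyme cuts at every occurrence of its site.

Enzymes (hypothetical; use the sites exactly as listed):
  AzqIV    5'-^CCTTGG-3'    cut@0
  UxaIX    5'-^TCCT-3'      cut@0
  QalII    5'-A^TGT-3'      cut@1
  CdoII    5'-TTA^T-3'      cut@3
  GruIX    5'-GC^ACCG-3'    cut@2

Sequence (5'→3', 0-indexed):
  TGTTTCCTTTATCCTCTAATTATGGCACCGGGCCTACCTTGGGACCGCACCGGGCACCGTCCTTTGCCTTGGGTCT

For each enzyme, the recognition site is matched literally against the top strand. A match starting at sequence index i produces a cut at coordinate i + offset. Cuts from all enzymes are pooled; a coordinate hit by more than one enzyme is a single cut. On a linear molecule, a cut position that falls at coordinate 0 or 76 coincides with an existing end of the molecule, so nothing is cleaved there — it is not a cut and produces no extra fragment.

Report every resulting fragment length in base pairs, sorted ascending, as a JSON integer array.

Per-enzyme occurrences:
  AzqIV (CCTTGG, off=0): starts [36, 66] → cuts [36, 66]
  UxaIX (TCCT, off=0): starts [4, 11, 59] → cuts [4, 11, 59]
  QalII (ATGT, off=1): no sites
  CdoII (TTAT, off=3): starts [8, 19] → cuts [11, 22]
  GruIX (GCACCG, off=2): starts [24, 46, 53] → cuts [26, 48, 55]

All cut coordinates (distinct, sorted): [4, 11, 22, 26, 36, 48, 55, 59, 66]

Fragments:
  [0,4): 4 bp
  [4,11): 7 bp
  [11,22): 11 bp
  [22,26): 4 bp
  [26,36): 10 bp
  [36,48): 12 bp
  [48,55): 7 bp
  [55,59): 4 bp
  [59,66): 7 bp
  [66,76): 10 bp

[4,4,4,7,7,7,10,10,11,12]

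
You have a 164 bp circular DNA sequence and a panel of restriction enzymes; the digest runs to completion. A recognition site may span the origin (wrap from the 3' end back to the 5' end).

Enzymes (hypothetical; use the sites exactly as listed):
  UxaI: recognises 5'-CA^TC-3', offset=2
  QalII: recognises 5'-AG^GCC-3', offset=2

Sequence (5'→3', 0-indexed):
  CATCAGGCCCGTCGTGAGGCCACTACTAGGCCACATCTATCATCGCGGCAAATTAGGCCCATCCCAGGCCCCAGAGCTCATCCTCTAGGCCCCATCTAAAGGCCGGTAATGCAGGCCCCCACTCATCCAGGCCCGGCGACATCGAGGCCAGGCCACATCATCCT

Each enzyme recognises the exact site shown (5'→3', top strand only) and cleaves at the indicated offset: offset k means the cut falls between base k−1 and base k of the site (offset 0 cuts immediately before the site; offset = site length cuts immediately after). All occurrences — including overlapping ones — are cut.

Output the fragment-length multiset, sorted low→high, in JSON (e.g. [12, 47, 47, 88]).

Site scan:
  UxaI (CATC, off=2): starts [0, 33, 40, 59, 78, 92, 123, 139, 155, 158] → cuts [2, 35, 42, 61, 80, 94, 125, 141, 157, 160]
  QalII (AGGCC, off=2): starts [4, 16, 27, 54, 65, 86, 99, 112, 128, 144, 149] → cuts [6, 18, 29, 56, 67, 88, 101, 114, 130, 146, 151]

All cut coordinates (distinct, sorted): [2, 6, 18, 29, 35, 42, 56, 61, 67, 80, 88, 94, 101, 114, 125, 130, 141, 146, 151, 157, 160]

Fragment lengths:
  2→6: 4 bp
  6→18: 12 bp
  18→29: 11 bp
  29→35: 6 bp
  35→42: 7 bp
  42→56: 14 bp
  56→61: 5 bp
  61→67: 6 bp
  67→80: 13 bp
  80→88: 8 bp
  88→94: 6 bp
  94→101: 7 bp
  101→114: 13 bp
  114→125: 11 bp
  125→130: 5 bp
  130→141: 11 bp
  141→146: 5 bp
  146→151: 5 bp
  151→157: 6 bp
  157→160: 3 bp
  160→2 (wrap): 164-160+2 = 6 bp

[3,4,5,5,5,5,6,6,6,6,6,7,7,8,11,11,11,12,13,13,14]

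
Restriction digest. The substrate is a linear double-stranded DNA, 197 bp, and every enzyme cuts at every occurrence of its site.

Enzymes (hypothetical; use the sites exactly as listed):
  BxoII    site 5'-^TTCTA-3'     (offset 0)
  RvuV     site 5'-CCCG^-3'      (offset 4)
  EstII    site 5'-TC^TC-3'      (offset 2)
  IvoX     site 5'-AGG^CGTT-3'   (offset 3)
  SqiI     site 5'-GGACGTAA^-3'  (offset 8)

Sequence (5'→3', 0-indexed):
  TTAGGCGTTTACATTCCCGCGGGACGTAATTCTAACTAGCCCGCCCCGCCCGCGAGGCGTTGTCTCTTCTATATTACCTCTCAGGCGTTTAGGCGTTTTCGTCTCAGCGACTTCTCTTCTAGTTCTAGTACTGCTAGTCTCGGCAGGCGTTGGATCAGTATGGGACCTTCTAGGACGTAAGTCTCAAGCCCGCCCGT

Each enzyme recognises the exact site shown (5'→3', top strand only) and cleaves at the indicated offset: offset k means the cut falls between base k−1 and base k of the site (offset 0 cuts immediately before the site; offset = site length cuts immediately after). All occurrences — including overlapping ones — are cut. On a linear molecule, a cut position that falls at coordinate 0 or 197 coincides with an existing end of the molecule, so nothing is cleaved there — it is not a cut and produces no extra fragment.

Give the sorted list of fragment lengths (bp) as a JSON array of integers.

[1,2,2,3,4,4,5,5,5,5,6,7,8,8,9,10,10,11,13,14,14,14,17,20]

Site scan:
  BxoII (TTCTA, off=0): starts [29, 66, 116, 122, 167] → cuts [29, 66, 116, 122, 167]
  RvuV (CCCG, off=4): starts [15, 39, 44, 48, 188, 192] → cuts [19, 43, 48, 52, 192, 196]
  EstII (TCTC, off=2): starts [62, 78, 101, 112, 137, 181] → cuts [64, 80, 103, 114, 139, 183]
  IvoX (AGGCGTT, off=3): starts [2, 54, 82, 90, 144] → cuts [5, 57, 85, 93, 147]
  SqiI (GGACGTAA, off=8): starts [21, 172] → cuts [29, 180]

All cut coordinates (distinct, sorted): [5, 19, 29, 43, 48, 52, 57, 64, 66, 80, 85, 93, 103, 114, 116, 122, 139, 147, 167, 180, 183, 192, 196]

Fragments:
  [0,5): 5 bp
  [5,19): 14 bp
  [19,29): 10 bp
  [29,43): 14 bp
  [43,48): 5 bp
  [48,52): 4 bp
  [52,57): 5 bp
  [57,64): 7 bp
  [64,66): 2 bp
  [66,80): 14 bp
  [80,85): 5 bp
  [85,93): 8 bp
  [93,103): 10 bp
  [103,114): 11 bp
  [114,116): 2 bp
  [116,122): 6 bp
  [122,139): 17 bp
  [139,147): 8 bp
  [147,167): 20 bp
  [167,180): 13 bp
  [180,183): 3 bp
  [183,192): 9 bp
  [192,196): 4 bp
  [196,197): 1 bp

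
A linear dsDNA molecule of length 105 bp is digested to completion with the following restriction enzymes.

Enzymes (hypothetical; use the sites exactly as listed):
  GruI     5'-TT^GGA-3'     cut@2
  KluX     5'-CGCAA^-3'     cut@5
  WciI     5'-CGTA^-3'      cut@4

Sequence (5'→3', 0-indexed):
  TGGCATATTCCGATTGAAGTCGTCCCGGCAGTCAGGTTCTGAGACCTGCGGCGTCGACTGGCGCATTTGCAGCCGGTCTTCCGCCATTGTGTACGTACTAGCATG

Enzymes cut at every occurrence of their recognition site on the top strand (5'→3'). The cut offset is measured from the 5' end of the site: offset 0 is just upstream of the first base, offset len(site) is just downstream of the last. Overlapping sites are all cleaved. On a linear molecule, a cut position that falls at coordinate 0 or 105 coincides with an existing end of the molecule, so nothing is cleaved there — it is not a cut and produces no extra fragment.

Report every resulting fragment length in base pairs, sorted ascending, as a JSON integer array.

[8,97]

Per-enzyme occurrences:
  GruI (TTGGA, off=2): no sites
  KluX (CGCAA, off=5): no sites
  WciI CGTA/4: at [93] ⇒ [97]

Pooled cuts: [97]

Fragment lengths:
  [0,97): 97 bp
  [97,105): 8 bp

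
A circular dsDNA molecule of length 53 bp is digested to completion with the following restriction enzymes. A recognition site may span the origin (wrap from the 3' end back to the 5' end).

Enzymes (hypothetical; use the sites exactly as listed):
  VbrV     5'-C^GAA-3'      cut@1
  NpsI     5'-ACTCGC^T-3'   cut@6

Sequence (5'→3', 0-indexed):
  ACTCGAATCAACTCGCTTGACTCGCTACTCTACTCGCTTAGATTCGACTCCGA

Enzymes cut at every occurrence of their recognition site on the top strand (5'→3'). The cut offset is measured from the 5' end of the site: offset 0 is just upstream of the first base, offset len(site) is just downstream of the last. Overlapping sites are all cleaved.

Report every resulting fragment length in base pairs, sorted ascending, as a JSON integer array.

[6,9,12,12,14]

Scan for sites:
  VbrV (CGAA, off=1): starts [3, 50] → cuts [4, 51]
  NpsI (ACTCGCT, off=6): starts [10, 19, 31] → cuts [16, 25, 37]

All cut coordinates (distinct, sorted): [4, 16, 25, 37, 51]

Fragment lengths:
  4→16: 12 bp
  16→25: 9 bp
  25→37: 12 bp
  37→51: 14 bp
  51→4 (wrap): 53-51+4 = 6 bp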